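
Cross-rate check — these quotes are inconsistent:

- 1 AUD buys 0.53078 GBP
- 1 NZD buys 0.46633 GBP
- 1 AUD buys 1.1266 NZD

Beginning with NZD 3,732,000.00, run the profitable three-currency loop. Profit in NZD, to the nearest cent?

Profitable loop is NZD → AUD → GBP → NZD:
NZD 3,732,000.00 ÷ 1.1266 = AUD 3,312,622.05
AUD 3,312,622.05 × 0.53078 = GBP 1,758,273.53
GBP 1,758,273.53 ÷ 0.46633 = NZD 3,770,449.10
Profit = NZD 3,770,449.10 − NZD 3,732,000.00

Profit: NZD 38,449.10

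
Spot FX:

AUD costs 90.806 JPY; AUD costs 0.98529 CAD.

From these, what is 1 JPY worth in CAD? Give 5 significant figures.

1 JPY ÷ 90.806 = 0.0110125 AUD
0.0110125 AUD × 0.98529 = 0.0108505 CAD

JPY/CAD = 0.010850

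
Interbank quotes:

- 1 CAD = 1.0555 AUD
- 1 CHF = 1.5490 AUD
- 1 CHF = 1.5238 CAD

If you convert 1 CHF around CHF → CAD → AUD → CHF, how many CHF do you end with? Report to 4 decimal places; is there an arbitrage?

1.0383 (arbitrage exists)

Around CHF → CAD → AUD → CHF: 1 × 1.5238 × 1.0555 ÷ 1.5490 = 1.038329
Product > 1; profitable direction is CHF → CAD → AUD → CHF.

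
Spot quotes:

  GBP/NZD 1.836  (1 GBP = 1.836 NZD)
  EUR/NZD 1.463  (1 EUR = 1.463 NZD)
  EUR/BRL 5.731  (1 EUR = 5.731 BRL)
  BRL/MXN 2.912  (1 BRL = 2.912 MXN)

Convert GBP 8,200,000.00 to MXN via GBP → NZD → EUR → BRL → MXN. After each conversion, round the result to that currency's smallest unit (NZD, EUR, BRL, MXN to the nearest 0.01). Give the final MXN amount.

MXN 171,737,043.53

GBP 8,200,000.00 × 1.836 = NZD 15,055,200.00
NZD 15,055,200.00 ÷ 1.463 = EUR 10,290,635.68
EUR 10,290,635.68 × 5.731 = BRL 58,975,633.08
BRL 58,975,633.08 × 2.912 = MXN 171,737,043.53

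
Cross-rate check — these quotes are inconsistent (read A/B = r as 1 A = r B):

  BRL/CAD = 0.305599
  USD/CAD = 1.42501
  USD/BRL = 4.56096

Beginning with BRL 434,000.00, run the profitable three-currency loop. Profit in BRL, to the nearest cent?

Profitable loop is BRL → USD → CAD → BRL:
BRL 434,000.00 ÷ 4.56096 = USD 95,155.41
USD 95,155.41 × 1.42501 = CAD 135,597.40
CAD 135,597.40 ÷ 0.305599 = BRL 443,710.24
Profit = BRL 443,710.24 − BRL 434,000.00

Profit: BRL 9,710.24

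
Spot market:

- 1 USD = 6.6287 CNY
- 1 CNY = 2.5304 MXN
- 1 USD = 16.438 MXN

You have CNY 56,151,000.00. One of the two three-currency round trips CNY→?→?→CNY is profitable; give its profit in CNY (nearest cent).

Profitable loop is CNY → MXN → USD → CNY:
CNY 56,151,000.00 × 2.5304 = MXN 142,084,490.40
MXN 142,084,490.40 ÷ 16.438 = USD 8,643,660.45
USD 8,643,660.45 × 6.6287 = CNY 57,296,231.99
Profit = CNY 57,296,231.99 − CNY 56,151,000.00

Profit: CNY 1,145,231.99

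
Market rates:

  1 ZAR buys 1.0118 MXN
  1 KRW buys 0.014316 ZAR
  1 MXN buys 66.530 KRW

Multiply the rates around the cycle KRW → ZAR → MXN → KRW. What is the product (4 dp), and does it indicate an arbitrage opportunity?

Around KRW → ZAR → MXN → KRW: 1 × 0.014316 × 1.0118 × 66.530 = 0.963682
Product < 1; profitable direction is KRW → MXN → ZAR → KRW.

0.9637 (arbitrage exists)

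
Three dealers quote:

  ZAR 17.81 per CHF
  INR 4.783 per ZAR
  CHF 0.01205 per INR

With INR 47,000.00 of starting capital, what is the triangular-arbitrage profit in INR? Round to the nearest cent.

Profit: INR 1,244.66

Profitable loop is INR → CHF → ZAR → INR:
INR 47,000.00 × 0.01205 = CHF 566.35
CHF 566.35 × 17.81 = ZAR 10,086.69
ZAR 10,086.69 × 4.783 = INR 48,244.66
Profit = INR 48,244.66 − INR 47,000.00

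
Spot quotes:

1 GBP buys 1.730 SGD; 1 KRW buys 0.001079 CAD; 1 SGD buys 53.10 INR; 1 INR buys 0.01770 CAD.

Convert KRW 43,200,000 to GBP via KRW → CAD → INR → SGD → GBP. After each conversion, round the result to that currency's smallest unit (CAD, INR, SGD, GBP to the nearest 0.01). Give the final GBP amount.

KRW 43,200,000 × 0.001079 = CAD 46,612.80
CAD 46,612.80 ÷ 0.01770 = INR 2,633,491.53
INR 2,633,491.53 ÷ 53.10 = SGD 49,594.94
SGD 49,594.94 ÷ 1.730 = GBP 28,667.60

GBP 28,667.60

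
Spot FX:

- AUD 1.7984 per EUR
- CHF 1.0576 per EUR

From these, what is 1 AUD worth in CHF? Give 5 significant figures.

1 AUD ÷ 1.7984 = 0.55605 EUR
0.55605 EUR × 1.0576 = 0.588078 CHF

AUD/CHF = 0.58808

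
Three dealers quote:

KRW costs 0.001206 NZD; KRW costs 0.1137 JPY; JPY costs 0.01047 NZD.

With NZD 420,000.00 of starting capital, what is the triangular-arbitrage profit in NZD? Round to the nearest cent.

Profitable loop is NZD → JPY → KRW → NZD:
NZD 420,000.00 ÷ 0.01047 = JPY 40,114,613
JPY 40,114,613 ÷ 0.1137 = KRW 352,811,022
KRW 352,811,022 × 0.001206 = NZD 425,490.09
Profit = NZD 425,490.09 − NZD 420,000.00

Profit: NZD 5,490.09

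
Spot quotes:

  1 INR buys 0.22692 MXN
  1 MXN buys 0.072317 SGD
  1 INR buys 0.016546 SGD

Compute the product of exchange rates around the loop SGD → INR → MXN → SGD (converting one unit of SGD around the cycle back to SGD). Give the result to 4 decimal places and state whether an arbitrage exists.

Around SGD → INR → MXN → SGD: 1 ÷ 0.016546 × 0.22692 × 0.072317 = 0.991791
Product < 1; profitable direction is SGD → MXN → INR → SGD.

0.9918 (arbitrage exists)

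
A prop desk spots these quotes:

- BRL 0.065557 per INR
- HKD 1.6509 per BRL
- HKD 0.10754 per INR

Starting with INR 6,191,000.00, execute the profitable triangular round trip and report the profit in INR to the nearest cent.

Profit: INR 39,610.62

Profitable loop is INR → BRL → HKD → INR:
INR 6,191,000.00 × 0.065557 = BRL 405,863.39
BRL 405,863.39 × 1.6509 = HKD 670,039.87
HKD 670,039.87 ÷ 0.10754 = INR 6,230,610.62
Profit = INR 6,230,610.62 − INR 6,191,000.00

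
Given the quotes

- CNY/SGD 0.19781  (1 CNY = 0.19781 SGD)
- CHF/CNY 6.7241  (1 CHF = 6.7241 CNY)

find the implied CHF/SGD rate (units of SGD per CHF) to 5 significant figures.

1 CHF × 6.7241 = 6.7241 CNY
6.7241 CNY × 0.19781 = 1.33009 SGD

CHF/SGD = 1.3301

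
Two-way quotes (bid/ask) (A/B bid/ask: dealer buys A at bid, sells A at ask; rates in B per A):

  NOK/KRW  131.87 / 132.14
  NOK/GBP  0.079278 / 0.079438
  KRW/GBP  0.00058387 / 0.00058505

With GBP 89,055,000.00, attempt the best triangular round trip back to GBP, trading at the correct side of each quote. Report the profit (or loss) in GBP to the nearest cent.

Best loop GBP → KRW → NOK → GBP:
GBP 89,055,000.00 ÷ 0.00058505 (buy KRW at ask) = KRW 152,217,759,166
KRW 152,217,759,166 ÷ 132.14 (buy NOK at ask) = NOK 1,151,943,084.35
NOK 1,151,943,084.35 × 0.079278 (sell NOK at bid) = GBP 91,323,743.84

Net profit: GBP 2,268,743.84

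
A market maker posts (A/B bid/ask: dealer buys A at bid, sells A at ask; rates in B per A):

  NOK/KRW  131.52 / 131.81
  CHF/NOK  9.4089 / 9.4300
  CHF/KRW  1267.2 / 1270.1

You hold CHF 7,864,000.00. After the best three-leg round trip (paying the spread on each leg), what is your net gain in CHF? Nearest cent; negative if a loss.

Net profit: CHF 153,308.89

Best loop CHF → KRW → NOK → CHF:
CHF 7,864,000.00 × 1267.2 (sell CHF at bid) = KRW 9,965,260,800
KRW 9,965,260,800 ÷ 131.81 (buy NOK at ask) = NOK 75,603,222.82
NOK 75,603,222.82 ÷ 9.4300 (buy CHF at ask) = CHF 8,017,308.89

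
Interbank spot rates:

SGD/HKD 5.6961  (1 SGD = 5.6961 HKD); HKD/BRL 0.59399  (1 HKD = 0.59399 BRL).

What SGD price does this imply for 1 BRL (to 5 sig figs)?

1 BRL ÷ 0.59399 = 1.68353 HKD
1.68353 HKD ÷ 5.6961 = 0.295558 SGD

BRL/SGD = 0.29556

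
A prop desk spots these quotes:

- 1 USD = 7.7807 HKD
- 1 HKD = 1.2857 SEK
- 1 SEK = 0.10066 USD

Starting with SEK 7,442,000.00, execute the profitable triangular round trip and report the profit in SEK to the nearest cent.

Profit: SEK 51,848.45

Profitable loop is SEK → USD → HKD → SEK:
SEK 7,442,000.00 × 0.10066 = USD 749,111.72
USD 749,111.72 × 7.7807 = HKD 5,828,613.56
HKD 5,828,613.56 × 1.2857 = SEK 7,493,848.45
Profit = SEK 7,493,848.45 − SEK 7,442,000.00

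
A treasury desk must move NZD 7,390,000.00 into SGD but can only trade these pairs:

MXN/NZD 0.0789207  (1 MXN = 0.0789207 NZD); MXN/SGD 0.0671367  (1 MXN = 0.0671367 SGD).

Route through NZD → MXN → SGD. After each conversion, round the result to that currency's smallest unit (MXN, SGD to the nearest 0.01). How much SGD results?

NZD 7,390,000.00 ÷ 0.0789207 = MXN 93,638,297.68
MXN 93,638,297.68 × 0.0671367 = SGD 6,286,566.30

SGD 6,286,566.30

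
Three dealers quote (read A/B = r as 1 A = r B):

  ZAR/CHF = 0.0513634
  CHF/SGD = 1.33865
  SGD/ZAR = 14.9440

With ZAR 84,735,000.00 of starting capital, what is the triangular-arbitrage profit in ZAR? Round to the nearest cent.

Profit: ZAR 2,331,382.24

Profitable loop is ZAR → CHF → SGD → ZAR:
ZAR 84,735,000.00 × 0.0513634 = CHF 4,352,277.70
CHF 4,352,277.70 × 1.33865 = SGD 5,826,176.54
SGD 5,826,176.54 × 14.9440 = ZAR 87,066,382.24
Profit = ZAR 87,066,382.24 − ZAR 84,735,000.00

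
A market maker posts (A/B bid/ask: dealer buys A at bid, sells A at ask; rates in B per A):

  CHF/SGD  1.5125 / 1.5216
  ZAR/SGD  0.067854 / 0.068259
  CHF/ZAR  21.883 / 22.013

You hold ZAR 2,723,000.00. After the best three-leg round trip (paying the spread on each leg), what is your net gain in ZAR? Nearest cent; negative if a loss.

Best loop ZAR → CHF → SGD → ZAR:
ZAR 2,723,000.00 ÷ 22.013 (buy CHF at ask) = CHF 123,699.63
CHF 123,699.63 × 1.5125 (sell CHF at bid) = SGD 187,095.69
SGD 187,095.69 ÷ 0.068259 (buy ZAR at ask) = ZAR 2,740,967.40

Net profit: ZAR 17,967.40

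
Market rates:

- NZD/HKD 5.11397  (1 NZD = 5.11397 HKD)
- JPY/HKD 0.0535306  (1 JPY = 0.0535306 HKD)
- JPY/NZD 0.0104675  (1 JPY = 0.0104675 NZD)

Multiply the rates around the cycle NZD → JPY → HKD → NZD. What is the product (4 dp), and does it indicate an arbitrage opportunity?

1.0000 (no arbitrage)

Around NZD → JPY → HKD → NZD: 1 ÷ 0.0104675 × 0.0535306 ÷ 5.11397 = 1.000002
Product ≈ 1 (deviation 0.000%, within rounding noise).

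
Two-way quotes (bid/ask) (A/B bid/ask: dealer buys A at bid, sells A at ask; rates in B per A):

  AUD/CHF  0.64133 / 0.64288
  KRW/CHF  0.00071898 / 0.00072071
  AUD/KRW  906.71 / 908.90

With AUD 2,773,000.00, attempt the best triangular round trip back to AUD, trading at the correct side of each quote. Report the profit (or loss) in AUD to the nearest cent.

Best loop AUD → KRW → CHF → AUD:
AUD 2,773,000.00 × 906.71 (sell AUD at bid) = KRW 2,514,306,830
KRW 2,514,306,830 × 0.00071898 (sell KRW at bid) = CHF 1,807,736.32
CHF 1,807,736.32 ÷ 0.64288 (buy AUD at ask) = AUD 2,811,934.30

Net profit: AUD 38,934.30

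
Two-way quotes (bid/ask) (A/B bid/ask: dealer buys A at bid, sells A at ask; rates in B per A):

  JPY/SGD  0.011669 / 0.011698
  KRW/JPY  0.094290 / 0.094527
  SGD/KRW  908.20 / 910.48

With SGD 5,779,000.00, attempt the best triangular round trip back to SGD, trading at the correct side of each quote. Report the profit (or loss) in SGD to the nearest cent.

Net result: SGD -4,246.28 (no profitable arbitrage after spreads)

Best loop SGD → KRW → JPY → SGD:
SGD 5,779,000.00 × 908.20 (sell SGD at bid) = KRW 5,248,487,800
KRW 5,248,487,800 × 0.094290 (sell KRW at bid) = JPY 494,879,915
JPY 494,879,915 × 0.011669 (sell JPY at bid) = SGD 5,774,753.72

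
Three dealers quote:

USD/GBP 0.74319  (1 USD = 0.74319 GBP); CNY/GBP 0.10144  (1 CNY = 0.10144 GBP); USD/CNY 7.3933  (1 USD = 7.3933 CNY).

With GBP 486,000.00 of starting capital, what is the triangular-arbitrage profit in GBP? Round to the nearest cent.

Profit: GBP 4,437.85

Profitable loop is GBP → USD → CNY → GBP:
GBP 486,000.00 ÷ 0.74319 = USD 653,937.75
USD 653,937.75 × 7.3933 = CNY 4,834,758.00
CNY 4,834,758.00 × 0.10144 = GBP 490,437.85
Profit = GBP 490,437.85 − GBP 486,000.00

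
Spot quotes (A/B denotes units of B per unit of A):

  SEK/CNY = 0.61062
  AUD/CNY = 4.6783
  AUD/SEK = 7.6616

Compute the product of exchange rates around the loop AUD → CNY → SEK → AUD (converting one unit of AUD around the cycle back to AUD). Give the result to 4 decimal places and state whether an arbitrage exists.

Around AUD → CNY → SEK → AUD: 1 × 4.6783 ÷ 0.61062 ÷ 7.6616 = 0.999994
Product ≈ 1 (deviation 0.001%, within rounding noise).

1.0000 (no arbitrage)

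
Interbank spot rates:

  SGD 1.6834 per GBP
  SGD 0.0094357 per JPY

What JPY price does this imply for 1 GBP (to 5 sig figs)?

1 GBP × 1.6834 = 1.6834 SGD
1.6834 SGD ÷ 0.0094357 = 178.408 JPY

GBP/JPY = 178.41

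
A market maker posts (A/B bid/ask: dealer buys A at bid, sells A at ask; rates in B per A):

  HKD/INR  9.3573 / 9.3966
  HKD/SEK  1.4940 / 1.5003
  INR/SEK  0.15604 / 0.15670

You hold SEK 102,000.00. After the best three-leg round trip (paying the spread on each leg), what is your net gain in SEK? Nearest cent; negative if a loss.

Best loop SEK → INR → HKD → SEK:
SEK 102,000.00 ÷ 0.15670 (buy INR at ask) = INR 650,925.34
INR 650,925.34 ÷ 9.3966 (buy HKD at ask) = HKD 69,272.43
HKD 69,272.43 × 1.4940 (sell HKD at bid) = SEK 103,493.01

Net profit: SEK 1,493.01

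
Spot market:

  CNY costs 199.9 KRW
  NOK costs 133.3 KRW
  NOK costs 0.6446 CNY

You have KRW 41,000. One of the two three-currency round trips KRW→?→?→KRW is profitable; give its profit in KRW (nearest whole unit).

Profitable loop is KRW → CNY → NOK → KRW:
KRW 41,000 ÷ 199.9 = CNY 205.10
CNY 205.10 ÷ 0.6446 = NOK 318.19
NOK 318.19 × 133.3 = KRW 42,414
Profit = KRW 42,414 − KRW 41,000

Profit: KRW 1,414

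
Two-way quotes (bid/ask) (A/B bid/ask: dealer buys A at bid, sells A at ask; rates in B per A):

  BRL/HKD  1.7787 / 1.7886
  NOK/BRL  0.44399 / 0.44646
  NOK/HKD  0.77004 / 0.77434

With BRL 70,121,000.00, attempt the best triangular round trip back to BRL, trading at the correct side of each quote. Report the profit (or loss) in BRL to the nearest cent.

Net profit: BRL 1,393,202.59

Best loop BRL → HKD → NOK → BRL:
BRL 70,121,000.00 × 1.7787 (sell BRL at bid) = HKD 124,724,222.70
HKD 124,724,222.70 ÷ 0.77434 (buy NOK at ask) = NOK 161,071,651.60
NOK 161,071,651.60 × 0.44399 (sell NOK at bid) = BRL 71,514,202.59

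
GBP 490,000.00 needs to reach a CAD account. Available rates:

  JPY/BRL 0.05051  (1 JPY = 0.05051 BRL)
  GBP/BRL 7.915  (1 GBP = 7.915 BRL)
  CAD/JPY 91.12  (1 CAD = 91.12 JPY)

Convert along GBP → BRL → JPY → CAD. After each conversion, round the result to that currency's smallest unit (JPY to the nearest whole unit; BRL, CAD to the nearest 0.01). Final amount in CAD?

CAD 842,666.87

GBP 490,000.00 × 7.915 = BRL 3,878,350.00
BRL 3,878,350.00 ÷ 0.05051 = JPY 76,783,805
JPY 76,783,805 ÷ 91.12 = CAD 842,666.87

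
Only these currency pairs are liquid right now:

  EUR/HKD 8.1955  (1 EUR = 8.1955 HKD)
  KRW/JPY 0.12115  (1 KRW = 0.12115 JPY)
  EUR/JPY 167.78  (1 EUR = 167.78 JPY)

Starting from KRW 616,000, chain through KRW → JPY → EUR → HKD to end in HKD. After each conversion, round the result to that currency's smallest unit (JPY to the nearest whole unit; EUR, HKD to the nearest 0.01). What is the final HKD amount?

KRW 616,000 × 0.12115 = JPY 74,628
JPY 74,628 ÷ 167.78 = EUR 444.80
EUR 444.80 × 8.1955 = HKD 3,645.36

HKD 3,645.36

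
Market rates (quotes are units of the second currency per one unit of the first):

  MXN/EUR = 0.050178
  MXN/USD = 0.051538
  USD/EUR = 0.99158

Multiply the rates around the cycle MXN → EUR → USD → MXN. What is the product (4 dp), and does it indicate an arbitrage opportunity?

0.9819 (arbitrage exists)

Around MXN → EUR → USD → MXN: 1 × 0.050178 ÷ 0.99158 ÷ 0.051538 = 0.981879
Product < 1; profitable direction is MXN → USD → EUR → MXN.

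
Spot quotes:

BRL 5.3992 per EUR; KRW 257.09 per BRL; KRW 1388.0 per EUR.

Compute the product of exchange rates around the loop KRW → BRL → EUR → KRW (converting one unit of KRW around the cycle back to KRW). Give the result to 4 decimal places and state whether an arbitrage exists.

Around KRW → BRL → EUR → KRW: 1 ÷ 257.09 ÷ 5.3992 × 1388.0 = 0.999942
Product ≈ 1 (deviation 0.006%, within rounding noise).

0.9999 (no arbitrage)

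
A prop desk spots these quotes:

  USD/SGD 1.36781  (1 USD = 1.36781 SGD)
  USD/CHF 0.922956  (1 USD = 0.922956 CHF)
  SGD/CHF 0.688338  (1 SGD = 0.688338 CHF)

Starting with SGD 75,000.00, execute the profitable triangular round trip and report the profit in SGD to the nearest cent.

Profit: SGD 1,508.17

Profitable loop is SGD → CHF → USD → SGD:
SGD 75,000.00 × 0.688338 = CHF 51,625.35
CHF 51,625.35 ÷ 0.922956 = USD 55,934.79
USD 55,934.79 × 1.36781 = SGD 76,508.17
Profit = SGD 76,508.17 − SGD 75,000.00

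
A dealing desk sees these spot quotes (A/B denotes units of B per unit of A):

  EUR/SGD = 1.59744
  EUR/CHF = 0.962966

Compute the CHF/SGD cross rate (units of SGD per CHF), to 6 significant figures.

CHF/SGD = 1.65887

1 CHF ÷ 0.962966 = 1.03846 EUR
1.03846 EUR × 1.59744 = 1.65887 SGD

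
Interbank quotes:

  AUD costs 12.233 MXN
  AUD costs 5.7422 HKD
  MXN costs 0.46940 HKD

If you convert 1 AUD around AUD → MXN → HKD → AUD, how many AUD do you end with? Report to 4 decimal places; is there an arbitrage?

1.0000 (no arbitrage)

Around AUD → MXN → HKD → AUD: 1 × 12.233 × 0.46940 ÷ 5.7422 = 0.999995
Product ≈ 1 (deviation 0.001%, within rounding noise).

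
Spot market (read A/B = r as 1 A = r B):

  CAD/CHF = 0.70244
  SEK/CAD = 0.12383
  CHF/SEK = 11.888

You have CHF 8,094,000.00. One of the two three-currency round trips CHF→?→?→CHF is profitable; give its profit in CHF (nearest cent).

Profitable loop is CHF → SEK → CAD → CHF:
CHF 8,094,000.00 × 11.888 = SEK 96,221,472.00
SEK 96,221,472.00 × 0.12383 = CAD 11,915,104.88
CAD 11,915,104.88 × 0.70244 = CHF 8,369,646.27
Profit = CHF 8,369,646.27 − CHF 8,094,000.00

Profit: CHF 275,646.27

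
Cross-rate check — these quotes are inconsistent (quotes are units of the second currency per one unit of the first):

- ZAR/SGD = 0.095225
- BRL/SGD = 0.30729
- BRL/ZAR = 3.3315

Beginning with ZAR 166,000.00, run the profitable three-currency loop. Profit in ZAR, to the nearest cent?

Profitable loop is ZAR → SGD → BRL → ZAR:
ZAR 166,000.00 × 0.095225 = SGD 15,807.35
SGD 15,807.35 ÷ 0.30729 = BRL 51,441.15
BRL 51,441.15 × 3.3315 = ZAR 171,376.18
Profit = ZAR 171,376.18 − ZAR 166,000.00

Profit: ZAR 5,376.18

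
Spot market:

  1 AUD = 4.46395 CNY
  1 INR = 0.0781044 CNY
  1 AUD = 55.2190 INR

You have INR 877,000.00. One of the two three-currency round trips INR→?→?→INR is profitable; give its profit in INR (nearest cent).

Profitable loop is INR → AUD → CNY → INR:
INR 877,000.00 ÷ 55.2190 = AUD 15,882.21
AUD 15,882.21 × 4.46395 = CNY 70,897.41
CNY 70,897.41 ÷ 0.0781044 = INR 907,726.21
Profit = INR 907,726.21 − INR 877,000.00

Profit: INR 30,726.21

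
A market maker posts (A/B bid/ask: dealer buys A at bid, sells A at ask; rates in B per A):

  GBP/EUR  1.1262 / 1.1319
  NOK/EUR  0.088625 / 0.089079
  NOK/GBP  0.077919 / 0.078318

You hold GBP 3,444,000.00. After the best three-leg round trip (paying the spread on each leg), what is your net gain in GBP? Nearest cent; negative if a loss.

Best loop GBP → NOK → EUR → GBP:
GBP 3,444,000.00 ÷ 0.078318 (buy NOK at ask) = NOK 43,974,565.23
NOK 43,974,565.23 × 0.088625 (sell NOK at bid) = EUR 3,897,245.84
EUR 3,897,245.84 ÷ 1.1319 (buy GBP at ask) = GBP 3,443,100.84

Net result: GBP -899.16 (no profitable arbitrage after spreads)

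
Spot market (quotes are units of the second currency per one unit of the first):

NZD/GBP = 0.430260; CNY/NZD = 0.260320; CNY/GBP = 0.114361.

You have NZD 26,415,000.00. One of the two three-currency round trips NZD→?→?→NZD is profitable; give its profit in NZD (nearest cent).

Profit: NZD 555,565.39

Profitable loop is NZD → CNY → GBP → NZD:
NZD 26,415,000.00 ÷ 0.260320 = CNY 101,471,266.13
CNY 101,471,266.13 × 0.114361 = GBP 11,604,355.47
GBP 11,604,355.47 ÷ 0.430260 = NZD 26,970,565.39
Profit = NZD 26,970,565.39 − NZD 26,415,000.00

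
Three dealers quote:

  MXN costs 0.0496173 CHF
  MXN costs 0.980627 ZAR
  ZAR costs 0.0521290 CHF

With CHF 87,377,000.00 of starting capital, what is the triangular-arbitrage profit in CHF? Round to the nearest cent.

Profit: CHF 2,644,706.69

Profitable loop is CHF → MXN → ZAR → CHF:
CHF 87,377,000.00 ÷ 0.0496173 = MXN 1,761,018,838.19
MXN 1,761,018,838.19 × 0.980627 = ZAR 1,726,902,620.24
ZAR 1,726,902,620.24 × 0.0521290 = CHF 90,021,706.69
Profit = CHF 90,021,706.69 − CHF 87,377,000.00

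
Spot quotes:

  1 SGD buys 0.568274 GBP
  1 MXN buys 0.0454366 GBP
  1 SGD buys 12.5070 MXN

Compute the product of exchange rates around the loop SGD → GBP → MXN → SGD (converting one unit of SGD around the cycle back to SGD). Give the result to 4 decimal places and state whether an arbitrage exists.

Around SGD → GBP → MXN → SGD: 1 × 0.568274 ÷ 0.0454366 ÷ 12.5070 = 0.999997
Product ≈ 1 (deviation 0.000%, within rounding noise).

1.0000 (no arbitrage)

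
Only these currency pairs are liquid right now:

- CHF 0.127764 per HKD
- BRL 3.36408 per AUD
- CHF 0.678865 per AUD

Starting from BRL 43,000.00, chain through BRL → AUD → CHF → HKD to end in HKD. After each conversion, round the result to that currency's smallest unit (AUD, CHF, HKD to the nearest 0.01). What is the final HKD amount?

HKD 67,916.78

BRL 43,000.00 ÷ 3.36408 = AUD 12,782.10
AUD 12,782.10 × 0.678865 = CHF 8,677.32
CHF 8,677.32 ÷ 0.127764 = HKD 67,916.78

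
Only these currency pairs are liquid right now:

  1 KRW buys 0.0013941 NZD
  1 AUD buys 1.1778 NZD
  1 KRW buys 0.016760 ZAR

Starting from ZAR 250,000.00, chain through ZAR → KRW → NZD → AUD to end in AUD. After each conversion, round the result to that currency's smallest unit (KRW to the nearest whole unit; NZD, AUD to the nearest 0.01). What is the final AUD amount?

ZAR 250,000.00 ÷ 0.016760 = KRW 14,916,468
KRW 14,916,468 × 0.0013941 = NZD 20,795.05
NZD 20,795.05 ÷ 1.1778 = AUD 17,655.84

AUD 17,655.84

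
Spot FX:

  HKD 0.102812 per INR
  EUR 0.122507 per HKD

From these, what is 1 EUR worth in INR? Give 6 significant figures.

EUR/INR = 79.3954

1 EUR ÷ 0.122507 = 8.1628 HKD
8.1628 HKD ÷ 0.102812 = 79.3954 INR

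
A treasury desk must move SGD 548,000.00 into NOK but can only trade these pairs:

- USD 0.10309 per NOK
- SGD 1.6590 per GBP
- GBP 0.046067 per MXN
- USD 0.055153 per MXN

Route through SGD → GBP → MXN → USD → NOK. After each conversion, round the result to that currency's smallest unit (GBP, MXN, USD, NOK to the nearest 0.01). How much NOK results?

SGD 548,000.00 ÷ 1.6590 = GBP 330,319.47
GBP 330,319.47 ÷ 0.046067 = MXN 7,170,414.18
MXN 7,170,414.18 × 0.055153 = USD 395,469.85
USD 395,469.85 ÷ 0.10309 = NOK 3,836,161.12

NOK 3,836,161.12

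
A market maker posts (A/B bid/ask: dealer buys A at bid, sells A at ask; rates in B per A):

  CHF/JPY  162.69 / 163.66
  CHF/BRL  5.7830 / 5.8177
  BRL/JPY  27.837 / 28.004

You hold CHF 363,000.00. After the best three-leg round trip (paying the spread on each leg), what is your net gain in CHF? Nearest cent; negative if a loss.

Net result: CHF -509.95 (no profitable arbitrage after spreads)

Best loop CHF → JPY → BRL → CHF:
CHF 363,000.00 × 162.69 (sell CHF at bid) = JPY 59,056,470
JPY 59,056,470 ÷ 28.004 (buy BRL at ask) = BRL 2,108,858.38
BRL 2,108,858.38 ÷ 5.8177 (buy CHF at ask) = CHF 362,490.05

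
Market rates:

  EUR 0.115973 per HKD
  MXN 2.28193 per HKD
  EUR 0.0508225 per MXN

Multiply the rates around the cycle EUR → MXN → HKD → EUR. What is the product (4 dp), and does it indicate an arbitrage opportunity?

Around EUR → MXN → HKD → EUR: 1 ÷ 0.0508225 ÷ 2.28193 × 0.115973 = 0.999997
Product ≈ 1 (deviation 0.000%, within rounding noise).

1.0000 (no arbitrage)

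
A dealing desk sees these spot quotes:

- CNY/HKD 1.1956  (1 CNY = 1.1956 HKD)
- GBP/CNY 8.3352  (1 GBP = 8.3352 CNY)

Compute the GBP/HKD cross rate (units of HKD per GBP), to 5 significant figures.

1 GBP × 8.3352 = 8.3352 CNY
8.3352 CNY × 1.1956 = 9.96557 HKD

GBP/HKD = 9.9656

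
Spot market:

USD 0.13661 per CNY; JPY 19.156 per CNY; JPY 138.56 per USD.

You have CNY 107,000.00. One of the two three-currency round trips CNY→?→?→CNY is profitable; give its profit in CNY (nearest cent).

Profit: CNY 1,284.98

Profitable loop is CNY → JPY → USD → CNY:
CNY 107,000.00 × 19.156 = JPY 2,049,692
JPY 2,049,692 ÷ 138.56 = USD 14,792.81
USD 14,792.81 ÷ 0.13661 = CNY 108,284.98
Profit = CNY 108,284.98 − CNY 107,000.00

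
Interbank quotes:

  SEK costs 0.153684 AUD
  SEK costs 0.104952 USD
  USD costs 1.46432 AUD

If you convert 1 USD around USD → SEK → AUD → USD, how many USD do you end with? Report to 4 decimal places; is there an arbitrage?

1.0000 (no arbitrage)

Around USD → SEK → AUD → USD: 1 ÷ 0.104952 × 0.153684 ÷ 1.46432 = 1.000004
Product ≈ 1 (deviation 0.000%, within rounding noise).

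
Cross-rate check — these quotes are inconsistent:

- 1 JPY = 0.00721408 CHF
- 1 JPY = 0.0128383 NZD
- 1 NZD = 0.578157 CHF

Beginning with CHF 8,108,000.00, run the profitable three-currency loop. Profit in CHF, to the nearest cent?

Profitable loop is CHF → JPY → NZD → CHF:
CHF 8,108,000.00 ÷ 0.00721408 = JPY 1,123,913,236
JPY 1,123,913,236 × 0.0128383 = NZD 14,429,135.30
NZD 14,429,135.30 × 0.578157 = CHF 8,342,305.58
Profit = CHF 8,342,305.58 − CHF 8,108,000.00

Profit: CHF 234,305.58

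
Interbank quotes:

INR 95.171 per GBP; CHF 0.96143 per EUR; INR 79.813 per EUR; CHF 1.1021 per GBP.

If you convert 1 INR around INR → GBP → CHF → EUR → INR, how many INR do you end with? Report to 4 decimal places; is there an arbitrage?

Around INR → GBP → CHF → EUR → INR: 1 ÷ 95.171 × 1.1021 ÷ 0.96143 × 79.813 = 0.961330
Product < 1; profitable direction is INR → EUR → CHF → GBP → INR.

0.9613 (arbitrage exists)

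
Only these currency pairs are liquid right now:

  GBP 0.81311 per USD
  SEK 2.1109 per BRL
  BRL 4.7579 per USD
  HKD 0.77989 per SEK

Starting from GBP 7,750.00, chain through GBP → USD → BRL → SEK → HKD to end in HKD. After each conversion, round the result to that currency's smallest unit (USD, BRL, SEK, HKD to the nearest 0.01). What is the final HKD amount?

HKD 74,656.73

GBP 7,750.00 ÷ 0.81311 = USD 9,531.31
USD 9,531.31 × 4.7579 = BRL 45,349.02
BRL 45,349.02 × 2.1109 = SEK 95,727.25
SEK 95,727.25 × 0.77989 = HKD 74,656.73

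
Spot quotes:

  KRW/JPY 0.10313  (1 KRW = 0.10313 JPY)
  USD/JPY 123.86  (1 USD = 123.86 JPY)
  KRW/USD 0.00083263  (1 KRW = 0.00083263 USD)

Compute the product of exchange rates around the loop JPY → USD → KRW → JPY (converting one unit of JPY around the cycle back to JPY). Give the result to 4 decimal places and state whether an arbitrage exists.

1.0000 (no arbitrage)

Around JPY → USD → KRW → JPY: 1 ÷ 123.86 ÷ 0.00083263 × 0.10313 = 1.000004
Product ≈ 1 (deviation 0.000%, within rounding noise).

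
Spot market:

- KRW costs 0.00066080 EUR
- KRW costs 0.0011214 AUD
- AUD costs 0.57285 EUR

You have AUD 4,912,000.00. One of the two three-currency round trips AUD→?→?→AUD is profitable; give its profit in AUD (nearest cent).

Profitable loop is AUD → KRW → EUR → AUD:
AUD 4,912,000.00 ÷ 0.0011214 = KRW 4,380,238,987
KRW 4,380,238,987 × 0.00066080 = EUR 2,894,461.92
EUR 2,894,461.92 ÷ 0.57285 = AUD 5,052,739.67
Profit = AUD 5,052,739.67 − AUD 4,912,000.00

Profit: AUD 140,739.67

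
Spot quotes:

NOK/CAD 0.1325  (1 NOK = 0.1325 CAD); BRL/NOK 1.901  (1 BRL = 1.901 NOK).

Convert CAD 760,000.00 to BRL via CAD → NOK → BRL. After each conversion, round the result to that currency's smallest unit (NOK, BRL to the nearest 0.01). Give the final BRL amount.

BRL 3,017,279.88

CAD 760,000.00 ÷ 0.1325 = NOK 5,735,849.06
NOK 5,735,849.06 ÷ 1.901 = BRL 3,017,279.88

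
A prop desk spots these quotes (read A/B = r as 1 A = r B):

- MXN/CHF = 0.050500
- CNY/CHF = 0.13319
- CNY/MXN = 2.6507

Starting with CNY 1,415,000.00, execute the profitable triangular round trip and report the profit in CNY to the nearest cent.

Profitable loop is CNY → MXN → CHF → CNY:
CNY 1,415,000.00 × 2.6507 = MXN 3,750,740.50
MXN 3,750,740.50 × 0.050500 = CHF 189,412.40
CHF 189,412.40 ÷ 0.13319 = CNY 1,422,121.75
Profit = CNY 1,422,121.75 − CNY 1,415,000.00

Profit: CNY 7,121.75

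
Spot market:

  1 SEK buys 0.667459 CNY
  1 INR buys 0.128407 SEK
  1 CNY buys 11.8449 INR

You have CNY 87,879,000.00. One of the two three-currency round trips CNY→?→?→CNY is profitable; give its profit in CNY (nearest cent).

Profit: CNY 1,334,339.79

Profitable loop is CNY → INR → SEK → CNY:
CNY 87,879,000.00 × 11.8449 = INR 1,040,917,967.10
INR 1,040,917,967.10 × 0.128407 = SEK 133,661,153.40
SEK 133,661,153.40 × 0.667459 = CNY 89,213,339.79
Profit = CNY 89,213,339.79 − CNY 87,879,000.00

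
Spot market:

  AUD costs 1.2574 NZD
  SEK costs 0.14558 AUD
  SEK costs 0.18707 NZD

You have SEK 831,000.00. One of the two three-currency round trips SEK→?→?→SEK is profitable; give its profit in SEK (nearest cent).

Profit: SEK 18,239.13

Profitable loop is SEK → NZD → AUD → SEK:
SEK 831,000.00 × 0.18707 = NZD 155,455.17
NZD 155,455.17 ÷ 1.2574 = AUD 123,632.23
AUD 123,632.23 ÷ 0.14558 = SEK 849,239.13
Profit = SEK 849,239.13 − SEK 831,000.00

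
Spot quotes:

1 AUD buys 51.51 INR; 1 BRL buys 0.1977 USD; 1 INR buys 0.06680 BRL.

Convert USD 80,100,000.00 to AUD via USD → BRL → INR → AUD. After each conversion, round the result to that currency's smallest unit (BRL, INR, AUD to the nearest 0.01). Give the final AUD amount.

USD 80,100,000.00 ÷ 0.1977 = BRL 405,159,332.32
BRL 405,159,332.32 ÷ 0.06680 = INR 6,065,259,465.87
INR 6,065,259,465.87 ÷ 51.51 = AUD 117,749,164.55

AUD 117,749,164.55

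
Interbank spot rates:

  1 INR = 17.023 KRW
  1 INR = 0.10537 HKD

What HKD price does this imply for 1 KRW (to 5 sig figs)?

1 KRW ÷ 17.023 = 0.0587441 INR
0.0587441 INR × 0.10537 = 0.00618986 HKD

KRW/HKD = 0.0061899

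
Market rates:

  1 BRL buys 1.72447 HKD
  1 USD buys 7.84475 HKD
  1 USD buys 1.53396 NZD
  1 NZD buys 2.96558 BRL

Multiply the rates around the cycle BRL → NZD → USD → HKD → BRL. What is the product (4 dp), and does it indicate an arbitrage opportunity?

Around BRL → NZD → USD → HKD → BRL: 1 ÷ 2.96558 ÷ 1.53396 × 7.84475 ÷ 1.72447 = 1.000000
Product ≈ 1 (deviation 0.000%, within rounding noise).

1.0000 (no arbitrage)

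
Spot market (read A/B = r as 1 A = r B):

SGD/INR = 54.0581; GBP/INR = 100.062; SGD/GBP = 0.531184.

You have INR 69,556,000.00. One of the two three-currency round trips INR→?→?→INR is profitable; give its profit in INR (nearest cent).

Profitable loop is INR → GBP → SGD → INR:
INR 69,556,000.00 ÷ 100.062 = GBP 695,129.02
GBP 695,129.02 ÷ 0.531184 = SGD 1,308,640.73
SGD 1,308,640.73 × 54.0581 = INR 70,742,631.70
Profit = INR 70,742,631.70 − INR 69,556,000.00

Profit: INR 1,186,631.70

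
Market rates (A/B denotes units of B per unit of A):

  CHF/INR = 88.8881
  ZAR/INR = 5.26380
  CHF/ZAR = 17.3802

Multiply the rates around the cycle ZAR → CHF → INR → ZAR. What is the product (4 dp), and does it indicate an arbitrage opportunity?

Around ZAR → CHF → INR → ZAR: 1 ÷ 17.3802 × 88.8881 ÷ 5.26380 = 0.971604
Product < 1; profitable direction is ZAR → INR → CHF → ZAR.

0.9716 (arbitrage exists)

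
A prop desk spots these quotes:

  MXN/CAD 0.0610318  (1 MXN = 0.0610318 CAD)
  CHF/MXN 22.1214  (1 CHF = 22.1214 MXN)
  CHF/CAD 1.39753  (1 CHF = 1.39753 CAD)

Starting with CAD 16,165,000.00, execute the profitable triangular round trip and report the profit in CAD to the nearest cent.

Profitable loop is CAD → MXN → CHF → CAD:
CAD 16,165,000.00 ÷ 0.0610318 = MXN 264,861,924.44
MXN 264,861,924.44 ÷ 22.1214 = CHF 11,973,108.59
CHF 11,973,108.59 × 1.39753 = CAD 16,732,778.45
Profit = CAD 16,732,778.45 − CAD 16,165,000.00

Profit: CAD 567,778.45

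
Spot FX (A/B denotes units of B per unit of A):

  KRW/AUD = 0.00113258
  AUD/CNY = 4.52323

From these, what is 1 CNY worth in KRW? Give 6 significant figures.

CNY/KRW = 195.201

1 CNY ÷ 4.52323 = 0.221081 AUD
0.221081 AUD ÷ 0.00113258 = 195.201 KRW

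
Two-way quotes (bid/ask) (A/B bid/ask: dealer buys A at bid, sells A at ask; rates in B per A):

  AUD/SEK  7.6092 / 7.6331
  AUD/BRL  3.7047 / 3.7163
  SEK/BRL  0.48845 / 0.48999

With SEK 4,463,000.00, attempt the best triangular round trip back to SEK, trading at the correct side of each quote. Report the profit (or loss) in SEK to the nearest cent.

Best loop SEK → BRL → AUD → SEK:
SEK 4,463,000.00 × 0.48845 (sell SEK at bid) = BRL 2,179,952.35
BRL 2,179,952.35 ÷ 3.7163 (buy AUD at ask) = AUD 586,592.13
AUD 586,592.13 × 7.6092 (sell AUD at bid) = SEK 4,463,496.87

Net profit: SEK 496.87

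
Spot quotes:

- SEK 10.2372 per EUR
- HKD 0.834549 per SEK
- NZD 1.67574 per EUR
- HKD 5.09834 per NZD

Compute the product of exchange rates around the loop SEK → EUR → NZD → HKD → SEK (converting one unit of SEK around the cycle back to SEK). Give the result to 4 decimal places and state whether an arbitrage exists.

1.0000 (no arbitrage)

Around SEK → EUR → NZD → HKD → SEK: 1 ÷ 10.2372 × 1.67574 × 5.09834 ÷ 0.834549 = 1.000006
Product ≈ 1 (deviation 0.001%, within rounding noise).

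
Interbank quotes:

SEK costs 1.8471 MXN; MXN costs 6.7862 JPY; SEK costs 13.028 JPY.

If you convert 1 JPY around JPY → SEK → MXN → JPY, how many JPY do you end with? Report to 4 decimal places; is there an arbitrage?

0.9621 (arbitrage exists)

Around JPY → SEK → MXN → JPY: 1 ÷ 13.028 × 1.8471 × 6.7862 = 0.962142
Product < 1; profitable direction is JPY → MXN → SEK → JPY.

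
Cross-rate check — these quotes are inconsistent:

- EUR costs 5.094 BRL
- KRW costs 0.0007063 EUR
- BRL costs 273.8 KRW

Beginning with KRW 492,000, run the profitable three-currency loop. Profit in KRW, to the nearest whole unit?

Profit: KRW 7,440

Profitable loop is KRW → BRL → EUR → KRW:
KRW 492,000 ÷ 273.8 = BRL 1,796.93
BRL 1,796.93 ÷ 5.094 = EUR 352.75
EUR 352.75 ÷ 0.0007063 = KRW 499,440
Profit = KRW 499,440 − KRW 492,000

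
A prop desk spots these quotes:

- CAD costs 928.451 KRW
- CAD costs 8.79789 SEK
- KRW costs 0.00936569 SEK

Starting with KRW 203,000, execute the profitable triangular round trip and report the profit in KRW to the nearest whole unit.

Profitable loop is KRW → CAD → SEK → KRW:
KRW 203,000 ÷ 928.451 = CAD 218.64
CAD 218.64 × 8.79789 = SEK 1,923.60
SEK 1,923.60 ÷ 0.00936569 = KRW 205,388
Profit = KRW 205,388 − KRW 203,000

Profit: KRW 2,388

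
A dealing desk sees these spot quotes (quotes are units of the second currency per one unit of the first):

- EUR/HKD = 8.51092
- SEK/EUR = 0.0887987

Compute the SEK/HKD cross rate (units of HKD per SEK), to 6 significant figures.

SEK/HKD = 0.755759

1 SEK × 0.0887987 = 0.0887987 EUR
0.0887987 EUR × 8.51092 = 0.755759 HKD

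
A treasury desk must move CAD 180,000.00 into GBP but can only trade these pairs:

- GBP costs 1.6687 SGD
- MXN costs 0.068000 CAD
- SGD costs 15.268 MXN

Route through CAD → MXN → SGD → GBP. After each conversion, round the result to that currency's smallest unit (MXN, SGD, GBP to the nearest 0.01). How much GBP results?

CAD 180,000.00 ÷ 0.068000 = MXN 2,647,058.82
MXN 2,647,058.82 ÷ 15.268 = SGD 173,372.99
SGD 173,372.99 ÷ 1.6687 = GBP 103,897.04

GBP 103,897.04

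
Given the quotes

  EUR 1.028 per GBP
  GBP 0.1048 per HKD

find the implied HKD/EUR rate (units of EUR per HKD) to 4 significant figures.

HKD/EUR = 0.1077

1 HKD × 0.1048 = 0.1048 GBP
0.1048 GBP × 1.028 = 0.107734 EUR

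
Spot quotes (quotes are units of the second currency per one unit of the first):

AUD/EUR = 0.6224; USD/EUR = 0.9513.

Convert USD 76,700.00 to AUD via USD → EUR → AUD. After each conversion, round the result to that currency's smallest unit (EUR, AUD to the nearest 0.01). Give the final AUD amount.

USD 76,700.00 × 0.9513 = EUR 72,964.71
EUR 72,964.71 ÷ 0.6224 = AUD 117,231.22

AUD 117,231.22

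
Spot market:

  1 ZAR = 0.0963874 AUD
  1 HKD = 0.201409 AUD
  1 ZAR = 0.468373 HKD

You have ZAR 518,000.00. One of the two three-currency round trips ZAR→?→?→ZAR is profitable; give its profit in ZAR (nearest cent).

Profitable loop is ZAR → AUD → HKD → ZAR:
ZAR 518,000.00 × 0.0963874 = AUD 49,928.67
AUD 49,928.67 ÷ 0.201409 = HKD 247,896.93
HKD 247,896.93 ÷ 0.468373 = ZAR 529,272.46
Profit = ZAR 529,272.46 − ZAR 518,000.00

Profit: ZAR 11,272.46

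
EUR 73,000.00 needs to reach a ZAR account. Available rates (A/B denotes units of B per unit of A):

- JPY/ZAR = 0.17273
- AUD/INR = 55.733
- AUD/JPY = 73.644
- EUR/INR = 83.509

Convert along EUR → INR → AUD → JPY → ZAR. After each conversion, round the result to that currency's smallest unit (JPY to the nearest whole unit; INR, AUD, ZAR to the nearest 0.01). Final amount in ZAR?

EUR 73,000.00 × 83.509 = INR 6,096,157.00
INR 6,096,157.00 ÷ 55.733 = AUD 109,381.46
AUD 109,381.46 × 73.644 = JPY 8,055,288
JPY 8,055,288 × 0.17273 = ZAR 1,391,389.90

ZAR 1,391,389.90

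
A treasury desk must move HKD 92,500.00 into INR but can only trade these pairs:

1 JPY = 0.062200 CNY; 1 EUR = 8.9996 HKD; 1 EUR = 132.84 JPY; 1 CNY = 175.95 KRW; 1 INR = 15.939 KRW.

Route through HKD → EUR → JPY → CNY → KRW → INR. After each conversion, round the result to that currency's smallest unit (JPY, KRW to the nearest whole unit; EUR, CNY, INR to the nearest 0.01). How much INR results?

HKD 92,500.00 ÷ 8.9996 = EUR 10,278.23
EUR 10,278.23 × 132.84 = JPY 1,365,360
JPY 1,365,360 × 0.062200 = CNY 84,925.39
CNY 84,925.39 × 175.95 = KRW 14,942,622
KRW 14,942,622 ÷ 15.939 = INR 937,488.05

INR 937,488.05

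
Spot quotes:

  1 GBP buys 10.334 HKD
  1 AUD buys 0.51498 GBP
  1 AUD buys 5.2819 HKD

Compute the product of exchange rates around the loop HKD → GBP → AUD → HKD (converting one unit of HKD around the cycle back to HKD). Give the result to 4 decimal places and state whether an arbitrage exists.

Around HKD → GBP → AUD → HKD: 1 ÷ 10.334 ÷ 0.51498 × 5.2819 = 0.992502
Product < 1; profitable direction is HKD → AUD → GBP → HKD.

0.9925 (arbitrage exists)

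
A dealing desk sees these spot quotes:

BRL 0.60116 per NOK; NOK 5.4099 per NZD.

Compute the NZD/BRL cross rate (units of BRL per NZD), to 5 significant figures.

NZD/BRL = 3.2522

1 NZD × 5.4099 = 5.4099 NOK
5.4099 NOK × 0.60116 = 3.25222 BRL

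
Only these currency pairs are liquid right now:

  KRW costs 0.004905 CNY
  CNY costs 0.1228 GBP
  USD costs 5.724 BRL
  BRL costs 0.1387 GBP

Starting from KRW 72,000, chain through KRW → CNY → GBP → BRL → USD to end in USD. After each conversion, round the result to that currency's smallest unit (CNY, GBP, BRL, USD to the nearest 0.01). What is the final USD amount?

KRW 72,000 × 0.004905 = CNY 353.16
CNY 353.16 × 0.1228 = GBP 43.37
GBP 43.37 ÷ 0.1387 = BRL 312.69
BRL 312.69 ÷ 5.724 = USD 54.63

USD 54.63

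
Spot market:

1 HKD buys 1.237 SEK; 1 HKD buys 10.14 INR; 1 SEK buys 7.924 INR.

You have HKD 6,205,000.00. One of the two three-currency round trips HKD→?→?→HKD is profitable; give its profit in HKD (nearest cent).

Profit: HKD 213,973.38

Profitable loop is HKD → INR → SEK → HKD:
HKD 6,205,000.00 × 10.14 = INR 62,918,700.00
INR 62,918,700.00 ÷ 7.924 = SEK 7,940,270.07
SEK 7,940,270.07 ÷ 1.237 = HKD 6,418,973.38
Profit = HKD 6,418,973.38 − HKD 6,205,000.00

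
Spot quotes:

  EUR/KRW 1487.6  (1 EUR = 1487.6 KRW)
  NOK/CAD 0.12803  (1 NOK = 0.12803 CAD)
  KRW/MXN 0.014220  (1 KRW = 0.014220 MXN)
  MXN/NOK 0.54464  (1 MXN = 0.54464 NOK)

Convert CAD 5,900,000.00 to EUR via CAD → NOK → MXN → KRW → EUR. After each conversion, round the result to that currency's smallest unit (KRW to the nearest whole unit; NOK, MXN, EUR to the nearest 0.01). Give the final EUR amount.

EUR 3,999,861.61

CAD 5,900,000.00 ÷ 0.12803 = NOK 46,082,949.31
NOK 46,082,949.31 ÷ 0.54464 = MXN 84,611,760.63
MXN 84,611,760.63 ÷ 0.014220 = KRW 5,950,194,137
KRW 5,950,194,137 ÷ 1487.6 = EUR 3,999,861.61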